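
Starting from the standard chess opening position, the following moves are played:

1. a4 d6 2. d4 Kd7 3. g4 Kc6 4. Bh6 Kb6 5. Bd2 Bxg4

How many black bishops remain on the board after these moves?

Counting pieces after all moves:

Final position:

  a b c d e f g h
  ─────────────────
8│♜ ♞ · ♛ · ♝ ♞ ♜│8
7│♟ ♟ ♟ · ♟ ♟ ♟ ♟│7
6│· ♚ · ♟ · · · ·│6
5│· · · · · · · ·│5
4│♙ · · ♙ · · ♝ ·│4
3│· · · · · · · ·│3
2│· ♙ ♙ ♗ ♙ ♙ · ♙│2
1│♖ ♘ · ♕ ♔ ♗ ♘ ♖│1
  ─────────────────
  a b c d e f g h


2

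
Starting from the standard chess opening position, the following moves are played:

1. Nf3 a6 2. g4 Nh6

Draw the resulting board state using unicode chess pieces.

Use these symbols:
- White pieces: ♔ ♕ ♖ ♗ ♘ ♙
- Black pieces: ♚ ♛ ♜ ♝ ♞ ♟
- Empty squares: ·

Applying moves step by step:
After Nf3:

♜ ♞ ♝ ♛ ♚ ♝ ♞ ♜
♟ ♟ ♟ ♟ ♟ ♟ ♟ ♟
· · · · · · · ·
· · · · · · · ·
· · · · · · · ·
· · · · · ♘ · ·
♙ ♙ ♙ ♙ ♙ ♙ ♙ ♙
♖ ♘ ♗ ♕ ♔ ♗ · ♖


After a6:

♜ ♞ ♝ ♛ ♚ ♝ ♞ ♜
· ♟ ♟ ♟ ♟ ♟ ♟ ♟
♟ · · · · · · ·
· · · · · · · ·
· · · · · · · ·
· · · · · ♘ · ·
♙ ♙ ♙ ♙ ♙ ♙ ♙ ♙
♖ ♘ ♗ ♕ ♔ ♗ · ♖


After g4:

♜ ♞ ♝ ♛ ♚ ♝ ♞ ♜
· ♟ ♟ ♟ ♟ ♟ ♟ ♟
♟ · · · · · · ·
· · · · · · · ·
· · · · · · ♙ ·
· · · · · ♘ · ·
♙ ♙ ♙ ♙ ♙ ♙ · ♙
♖ ♘ ♗ ♕ ♔ ♗ · ♖


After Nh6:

♜ ♞ ♝ ♛ ♚ ♝ · ♜
· ♟ ♟ ♟ ♟ ♟ ♟ ♟
♟ · · · · · · ♞
· · · · · · · ·
· · · · · · ♙ ·
· · · · · ♘ · ·
♙ ♙ ♙ ♙ ♙ ♙ · ♙
♖ ♘ ♗ ♕ ♔ ♗ · ♖



  a b c d e f g h
  ─────────────────
8│♜ ♞ ♝ ♛ ♚ ♝ · ♜│8
7│· ♟ ♟ ♟ ♟ ♟ ♟ ♟│7
6│♟ · · · · · · ♞│6
5│· · · · · · · ·│5
4│· · · · · · ♙ ·│4
3│· · · · · ♘ · ·│3
2│♙ ♙ ♙ ♙ ♙ ♙ · ♙│2
1│♖ ♘ ♗ ♕ ♔ ♗ · ♖│1
  ─────────────────
  a b c d e f g h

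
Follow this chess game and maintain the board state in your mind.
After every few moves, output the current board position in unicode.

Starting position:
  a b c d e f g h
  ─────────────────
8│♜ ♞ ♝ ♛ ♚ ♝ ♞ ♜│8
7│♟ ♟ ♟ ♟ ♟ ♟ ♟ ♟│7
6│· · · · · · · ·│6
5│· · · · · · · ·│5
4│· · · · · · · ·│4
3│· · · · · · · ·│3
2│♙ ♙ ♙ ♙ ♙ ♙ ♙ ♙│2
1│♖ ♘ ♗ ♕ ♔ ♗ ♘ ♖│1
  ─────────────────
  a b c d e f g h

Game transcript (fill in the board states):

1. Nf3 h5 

  a b c d e f g h
  ─────────────────
8│♜ ♞ ♝ ♛ ♚ ♝ ♞ ♜│8
7│♟ ♟ ♟ ♟ ♟ ♟ ♟ ·│7
6│· · · · · · · ·│6
5│· · · · · · · ♟│5
4│· · · · · · · ·│4
3│· · · · · ♘ · ·│3
2│♙ ♙ ♙ ♙ ♙ ♙ ♙ ♙│2
1│♖ ♘ ♗ ♕ ♔ ♗ · ♖│1
  ─────────────────
  a b c d e f g h

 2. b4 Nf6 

  a b c d e f g h
  ─────────────────
8│♜ ♞ ♝ ♛ ♚ ♝ · ♜│8
7│♟ ♟ ♟ ♟ ♟ ♟ ♟ ·│7
6│· · · · · ♞ · ·│6
5│· · · · · · · ♟│5
4│· ♙ · · · · · ·│4
3│· · · · · ♘ · ·│3
2│♙ · ♙ ♙ ♙ ♙ ♙ ♙│2
1│♖ ♘ ♗ ♕ ♔ ♗ · ♖│1
  ─────────────────
  a b c d e f g h

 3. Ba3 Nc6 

  a b c d e f g h
  ─────────────────
8│♜ · ♝ ♛ ♚ ♝ · ♜│8
7│♟ ♟ ♟ ♟ ♟ ♟ ♟ ·│7
6│· · ♞ · · ♞ · ·│6
5│· · · · · · · ♟│5
4│· ♙ · · · · · ·│4
3│♗ · · · · ♘ · ·│3
2│♙ · ♙ ♙ ♙ ♙ ♙ ♙│2
1│♖ ♘ · ♕ ♔ ♗ · ♖│1
  ─────────────────
  a b c d e f g h



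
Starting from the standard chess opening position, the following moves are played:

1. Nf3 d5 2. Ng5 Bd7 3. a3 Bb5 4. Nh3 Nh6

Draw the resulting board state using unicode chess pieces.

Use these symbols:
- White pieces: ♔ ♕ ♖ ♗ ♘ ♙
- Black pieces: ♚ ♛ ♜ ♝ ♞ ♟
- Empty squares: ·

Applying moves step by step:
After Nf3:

♜ ♞ ♝ ♛ ♚ ♝ ♞ ♜
♟ ♟ ♟ ♟ ♟ ♟ ♟ ♟
· · · · · · · ·
· · · · · · · ·
· · · · · · · ·
· · · · · ♘ · ·
♙ ♙ ♙ ♙ ♙ ♙ ♙ ♙
♖ ♘ ♗ ♕ ♔ ♗ · ♖


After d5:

♜ ♞ ♝ ♛ ♚ ♝ ♞ ♜
♟ ♟ ♟ · ♟ ♟ ♟ ♟
· · · · · · · ·
· · · ♟ · · · ·
· · · · · · · ·
· · · · · ♘ · ·
♙ ♙ ♙ ♙ ♙ ♙ ♙ ♙
♖ ♘ ♗ ♕ ♔ ♗ · ♖


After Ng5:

♜ ♞ ♝ ♛ ♚ ♝ ♞ ♜
♟ ♟ ♟ · ♟ ♟ ♟ ♟
· · · · · · · ·
· · · ♟ · · ♘ ·
· · · · · · · ·
· · · · · · · ·
♙ ♙ ♙ ♙ ♙ ♙ ♙ ♙
♖ ♘ ♗ ♕ ♔ ♗ · ♖


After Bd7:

♜ ♞ · ♛ ♚ ♝ ♞ ♜
♟ ♟ ♟ ♝ ♟ ♟ ♟ ♟
· · · · · · · ·
· · · ♟ · · ♘ ·
· · · · · · · ·
· · · · · · · ·
♙ ♙ ♙ ♙ ♙ ♙ ♙ ♙
♖ ♘ ♗ ♕ ♔ ♗ · ♖


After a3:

♜ ♞ · ♛ ♚ ♝ ♞ ♜
♟ ♟ ♟ ♝ ♟ ♟ ♟ ♟
· · · · · · · ·
· · · ♟ · · ♘ ·
· · · · · · · ·
♙ · · · · · · ·
· ♙ ♙ ♙ ♙ ♙ ♙ ♙
♖ ♘ ♗ ♕ ♔ ♗ · ♖


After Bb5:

♜ ♞ · ♛ ♚ ♝ ♞ ♜
♟ ♟ ♟ · ♟ ♟ ♟ ♟
· · · · · · · ·
· ♝ · ♟ · · ♘ ·
· · · · · · · ·
♙ · · · · · · ·
· ♙ ♙ ♙ ♙ ♙ ♙ ♙
♖ ♘ ♗ ♕ ♔ ♗ · ♖


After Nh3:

♜ ♞ · ♛ ♚ ♝ ♞ ♜
♟ ♟ ♟ · ♟ ♟ ♟ ♟
· · · · · · · ·
· ♝ · ♟ · · · ·
· · · · · · · ·
♙ · · · · · · ♘
· ♙ ♙ ♙ ♙ ♙ ♙ ♙
♖ ♘ ♗ ♕ ♔ ♗ · ♖


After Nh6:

♜ ♞ · ♛ ♚ ♝ · ♜
♟ ♟ ♟ · ♟ ♟ ♟ ♟
· · · · · · · ♞
· ♝ · ♟ · · · ·
· · · · · · · ·
♙ · · · · · · ♘
· ♙ ♙ ♙ ♙ ♙ ♙ ♙
♖ ♘ ♗ ♕ ♔ ♗ · ♖



  a b c d e f g h
  ─────────────────
8│♜ ♞ · ♛ ♚ ♝ · ♜│8
7│♟ ♟ ♟ · ♟ ♟ ♟ ♟│7
6│· · · · · · · ♞│6
5│· ♝ · ♟ · · · ·│5
4│· · · · · · · ·│4
3│♙ · · · · · · ♘│3
2│· ♙ ♙ ♙ ♙ ♙ ♙ ♙│2
1│♖ ♘ ♗ ♕ ♔ ♗ · ♖│1
  ─────────────────
  a b c d e f g h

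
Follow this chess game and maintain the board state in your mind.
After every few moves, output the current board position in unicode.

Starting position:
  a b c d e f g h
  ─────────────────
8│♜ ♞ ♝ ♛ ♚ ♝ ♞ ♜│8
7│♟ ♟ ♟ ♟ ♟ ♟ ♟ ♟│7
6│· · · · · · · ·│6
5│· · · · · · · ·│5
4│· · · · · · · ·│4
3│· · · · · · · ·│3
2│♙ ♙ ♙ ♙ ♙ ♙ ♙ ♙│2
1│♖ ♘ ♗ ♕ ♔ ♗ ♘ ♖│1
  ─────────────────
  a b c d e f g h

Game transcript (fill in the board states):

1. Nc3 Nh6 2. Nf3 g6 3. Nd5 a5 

  a b c d e f g h
  ─────────────────
8│♜ ♞ ♝ ♛ ♚ ♝ · ♜│8
7│· ♟ ♟ ♟ ♟ ♟ · ♟│7
6│· · · · · · ♟ ♞│6
5│♟ · · ♘ · · · ·│5
4│· · · · · · · ·│4
3│· · · · · ♘ · ·│3
2│♙ ♙ ♙ ♙ ♙ ♙ ♙ ♙│2
1│♖ · ♗ ♕ ♔ ♗ · ♖│1
  ─────────────────
  a b c d e f g h

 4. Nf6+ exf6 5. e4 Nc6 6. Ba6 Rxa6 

  a b c d e f g h
  ─────────────────
8│· · ♝ ♛ ♚ ♝ · ♜│8
7│· ♟ ♟ ♟ · ♟ · ♟│7
6│♜ · ♞ · · ♟ ♟ ♞│6
5│♟ · · · · · · ·│5
4│· · · · ♙ · · ·│4
3│· · · · · ♘ · ·│3
2│♙ ♙ ♙ ♙ · ♙ ♙ ♙│2
1│♖ · ♗ ♕ ♔ · · ♖│1
  ─────────────────
  a b c d e f g h

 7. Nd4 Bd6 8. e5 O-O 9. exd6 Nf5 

  a b c d e f g h
  ─────────────────
8│· · ♝ ♛ · ♜ ♚ ·│8
7│· ♟ ♟ ♟ · ♟ · ♟│7
6│♜ · ♞ ♙ · ♟ ♟ ·│6
5│♟ · · · · ♞ · ·│5
4│· · · ♘ · · · ·│4
3│· · · · · · · ·│3
2│♙ ♙ ♙ ♙ · ♙ ♙ ♙│2
1│♖ · ♗ ♕ ♔ · · ♖│1
  ─────────────────
  a b c d e f g h

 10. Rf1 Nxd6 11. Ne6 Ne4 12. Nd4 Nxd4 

  a b c d e f g h
  ─────────────────
8│· · ♝ ♛ · ♜ ♚ ·│8
7│· ♟ ♟ ♟ · ♟ · ♟│7
6│♜ · · · · ♟ ♟ ·│6
5│♟ · · · · · · ·│5
4│· · · ♞ ♞ · · ·│4
3│· · · · · · · ·│3
2│♙ ♙ ♙ ♙ · ♙ ♙ ♙│2
1│♖ · ♗ ♕ ♔ ♖ · ·│1
  ─────────────────
  a b c d e f g h

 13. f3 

  a b c d e f g h
  ─────────────────
8│· · ♝ ♛ · ♜ ♚ ·│8
7│· ♟ ♟ ♟ · ♟ · ♟│7
6│♜ · · · · ♟ ♟ ·│6
5│♟ · · · · · · ·│5
4│· · · ♞ ♞ · · ·│4
3│· · · · · ♙ · ·│3
2│♙ ♙ ♙ ♙ · · ♙ ♙│2
1│♖ · ♗ ♕ ♔ ♖ · ·│1
  ─────────────────
  a b c d e f g h


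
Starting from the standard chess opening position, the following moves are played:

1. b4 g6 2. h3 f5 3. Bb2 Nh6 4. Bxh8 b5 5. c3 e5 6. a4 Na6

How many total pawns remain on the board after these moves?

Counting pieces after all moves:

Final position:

  a b c d e f g h
  ─────────────────
8│♜ · ♝ ♛ ♚ ♝ · ♗│8
7│♟ · ♟ ♟ · · · ♟│7
6│♞ · · · · · ♟ ♞│6
5│· ♟ · · ♟ ♟ · ·│5
4│♙ ♙ · · · · · ·│4
3│· · ♙ · · · · ♙│3
2│· · · ♙ ♙ ♙ ♙ ·│2
1│♖ ♘ · ♕ ♔ ♗ ♘ ♖│1
  ─────────────────
  a b c d e f g h


16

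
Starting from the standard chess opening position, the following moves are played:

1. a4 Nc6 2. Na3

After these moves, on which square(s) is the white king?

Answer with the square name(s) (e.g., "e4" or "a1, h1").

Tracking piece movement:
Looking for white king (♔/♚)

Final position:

  a b c d e f g h
  ─────────────────
8│♜ · ♝ ♛ ♚ ♝ ♞ ♜│8
7│♟ ♟ ♟ ♟ ♟ ♟ ♟ ♟│7
6│· · ♞ · · · · ·│6
5│· · · · · · · ·│5
4│♙ · · · · · · ·│4
3│♘ · · · · · · ·│3
2│· ♙ ♙ ♙ ♙ ♙ ♙ ♙│2
1│♖ · ♗ ♕ ♔ ♗ ♘ ♖│1
  ─────────────────
  a b c d e f g h


e1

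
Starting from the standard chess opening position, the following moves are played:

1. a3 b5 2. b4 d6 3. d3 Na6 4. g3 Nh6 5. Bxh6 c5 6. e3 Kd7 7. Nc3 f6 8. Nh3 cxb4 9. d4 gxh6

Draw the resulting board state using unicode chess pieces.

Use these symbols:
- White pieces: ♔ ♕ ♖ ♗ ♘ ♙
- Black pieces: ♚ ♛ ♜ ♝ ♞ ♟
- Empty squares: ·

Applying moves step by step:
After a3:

♜ ♞ ♝ ♛ ♚ ♝ ♞ ♜
♟ ♟ ♟ ♟ ♟ ♟ ♟ ♟
· · · · · · · ·
· · · · · · · ·
· · · · · · · ·
♙ · · · · · · ·
· ♙ ♙ ♙ ♙ ♙ ♙ ♙
♖ ♘ ♗ ♕ ♔ ♗ ♘ ♖


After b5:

♜ ♞ ♝ ♛ ♚ ♝ ♞ ♜
♟ · ♟ ♟ ♟ ♟ ♟ ♟
· · · · · · · ·
· ♟ · · · · · ·
· · · · · · · ·
♙ · · · · · · ·
· ♙ ♙ ♙ ♙ ♙ ♙ ♙
♖ ♘ ♗ ♕ ♔ ♗ ♘ ♖


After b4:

♜ ♞ ♝ ♛ ♚ ♝ ♞ ♜
♟ · ♟ ♟ ♟ ♟ ♟ ♟
· · · · · · · ·
· ♟ · · · · · ·
· ♙ · · · · · ·
♙ · · · · · · ·
· · ♙ ♙ ♙ ♙ ♙ ♙
♖ ♘ ♗ ♕ ♔ ♗ ♘ ♖


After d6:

♜ ♞ ♝ ♛ ♚ ♝ ♞ ♜
♟ · ♟ · ♟ ♟ ♟ ♟
· · · ♟ · · · ·
· ♟ · · · · · ·
· ♙ · · · · · ·
♙ · · · · · · ·
· · ♙ ♙ ♙ ♙ ♙ ♙
♖ ♘ ♗ ♕ ♔ ♗ ♘ ♖


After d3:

♜ ♞ ♝ ♛ ♚ ♝ ♞ ♜
♟ · ♟ · ♟ ♟ ♟ ♟
· · · ♟ · · · ·
· ♟ · · · · · ·
· ♙ · · · · · ·
♙ · · ♙ · · · ·
· · ♙ · ♙ ♙ ♙ ♙
♖ ♘ ♗ ♕ ♔ ♗ ♘ ♖


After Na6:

♜ · ♝ ♛ ♚ ♝ ♞ ♜
♟ · ♟ · ♟ ♟ ♟ ♟
♞ · · ♟ · · · ·
· ♟ · · · · · ·
· ♙ · · · · · ·
♙ · · ♙ · · · ·
· · ♙ · ♙ ♙ ♙ ♙
♖ ♘ ♗ ♕ ♔ ♗ ♘ ♖


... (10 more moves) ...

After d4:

♜ · ♝ ♛ · ♝ · ♜
♟ · · ♚ ♟ · ♟ ♟
♞ · · ♟ · ♟ · ♗
· ♟ · · · · · ·
· ♟ · ♙ · · · ·
♙ · ♘ · ♙ · ♙ ♘
· · ♙ · · ♙ · ♙
♖ · · ♕ ♔ ♗ · ♖


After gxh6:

♜ · ♝ ♛ · ♝ · ♜
♟ · · ♚ ♟ · · ♟
♞ · · ♟ · ♟ · ♟
· ♟ · · · · · ·
· ♟ · ♙ · · · ·
♙ · ♘ · ♙ · ♙ ♘
· · ♙ · · ♙ · ♙
♖ · · ♕ ♔ ♗ · ♖



  a b c d e f g h
  ─────────────────
8│♜ · ♝ ♛ · ♝ · ♜│8
7│♟ · · ♚ ♟ · · ♟│7
6│♞ · · ♟ · ♟ · ♟│6
5│· ♟ · · · · · ·│5
4│· ♟ · ♙ · · · ·│4
3│♙ · ♘ · ♙ · ♙ ♘│3
2│· · ♙ · · ♙ · ♙│2
1│♖ · · ♕ ♔ ♗ · ♖│1
  ─────────────────
  a b c d e f g h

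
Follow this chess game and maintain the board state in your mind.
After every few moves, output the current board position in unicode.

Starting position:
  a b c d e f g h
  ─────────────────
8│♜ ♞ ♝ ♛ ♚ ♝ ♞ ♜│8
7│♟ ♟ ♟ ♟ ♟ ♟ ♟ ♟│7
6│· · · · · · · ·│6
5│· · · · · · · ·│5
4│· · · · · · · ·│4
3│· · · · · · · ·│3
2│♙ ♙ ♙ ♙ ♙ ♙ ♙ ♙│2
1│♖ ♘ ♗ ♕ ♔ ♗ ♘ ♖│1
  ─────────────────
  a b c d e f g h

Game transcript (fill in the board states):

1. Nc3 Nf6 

  a b c d e f g h
  ─────────────────
8│♜ ♞ ♝ ♛ ♚ ♝ · ♜│8
7│♟ ♟ ♟ ♟ ♟ ♟ ♟ ♟│7
6│· · · · · ♞ · ·│6
5│· · · · · · · ·│5
4│· · · · · · · ·│4
3│· · ♘ · · · · ·│3
2│♙ ♙ ♙ ♙ ♙ ♙ ♙ ♙│2
1│♖ · ♗ ♕ ♔ ♗ ♘ ♖│1
  ─────────────────
  a b c d e f g h

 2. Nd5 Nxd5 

  a b c d e f g h
  ─────────────────
8│♜ ♞ ♝ ♛ ♚ ♝ · ♜│8
7│♟ ♟ ♟ ♟ ♟ ♟ ♟ ♟│7
6│· · · · · · · ·│6
5│· · · ♞ · · · ·│5
4│· · · · · · · ·│4
3│· · · · · · · ·│3
2│♙ ♙ ♙ ♙ ♙ ♙ ♙ ♙│2
1│♖ · ♗ ♕ ♔ ♗ ♘ ♖│1
  ─────────────────
  a b c d e f g h

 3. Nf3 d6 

  a b c d e f g h
  ─────────────────
8│♜ ♞ ♝ ♛ ♚ ♝ · ♜│8
7│♟ ♟ ♟ · ♟ ♟ ♟ ♟│7
6│· · · ♟ · · · ·│6
5│· · · ♞ · · · ·│5
4│· · · · · · · ·│4
3│· · · · · ♘ · ·│3
2│♙ ♙ ♙ ♙ ♙ ♙ ♙ ♙│2
1│♖ · ♗ ♕ ♔ ♗ · ♖│1
  ─────────────────
  a b c d e f g h



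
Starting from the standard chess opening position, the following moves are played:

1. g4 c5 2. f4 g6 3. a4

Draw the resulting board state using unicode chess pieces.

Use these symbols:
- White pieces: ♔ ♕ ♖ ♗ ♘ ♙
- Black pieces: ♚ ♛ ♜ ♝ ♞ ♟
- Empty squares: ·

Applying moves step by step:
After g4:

♜ ♞ ♝ ♛ ♚ ♝ ♞ ♜
♟ ♟ ♟ ♟ ♟ ♟ ♟ ♟
· · · · · · · ·
· · · · · · · ·
· · · · · · ♙ ·
· · · · · · · ·
♙ ♙ ♙ ♙ ♙ ♙ · ♙
♖ ♘ ♗ ♕ ♔ ♗ ♘ ♖


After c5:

♜ ♞ ♝ ♛ ♚ ♝ ♞ ♜
♟ ♟ · ♟ ♟ ♟ ♟ ♟
· · · · · · · ·
· · ♟ · · · · ·
· · · · · · ♙ ·
· · · · · · · ·
♙ ♙ ♙ ♙ ♙ ♙ · ♙
♖ ♘ ♗ ♕ ♔ ♗ ♘ ♖


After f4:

♜ ♞ ♝ ♛ ♚ ♝ ♞ ♜
♟ ♟ · ♟ ♟ ♟ ♟ ♟
· · · · · · · ·
· · ♟ · · · · ·
· · · · · ♙ ♙ ·
· · · · · · · ·
♙ ♙ ♙ ♙ ♙ · · ♙
♖ ♘ ♗ ♕ ♔ ♗ ♘ ♖


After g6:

♜ ♞ ♝ ♛ ♚ ♝ ♞ ♜
♟ ♟ · ♟ ♟ ♟ · ♟
· · · · · · ♟ ·
· · ♟ · · · · ·
· · · · · ♙ ♙ ·
· · · · · · · ·
♙ ♙ ♙ ♙ ♙ · · ♙
♖ ♘ ♗ ♕ ♔ ♗ ♘ ♖


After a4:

♜ ♞ ♝ ♛ ♚ ♝ ♞ ♜
♟ ♟ · ♟ ♟ ♟ · ♟
· · · · · · ♟ ·
· · ♟ · · · · ·
♙ · · · · ♙ ♙ ·
· · · · · · · ·
· ♙ ♙ ♙ ♙ · · ♙
♖ ♘ ♗ ♕ ♔ ♗ ♘ ♖



  a b c d e f g h
  ─────────────────
8│♜ ♞ ♝ ♛ ♚ ♝ ♞ ♜│8
7│♟ ♟ · ♟ ♟ ♟ · ♟│7
6│· · · · · · ♟ ·│6
5│· · ♟ · · · · ·│5
4│♙ · · · · ♙ ♙ ·│4
3│· · · · · · · ·│3
2│· ♙ ♙ ♙ ♙ · · ♙│2
1│♖ ♘ ♗ ♕ ♔ ♗ ♘ ♖│1
  ─────────────────
  a b c d e f g h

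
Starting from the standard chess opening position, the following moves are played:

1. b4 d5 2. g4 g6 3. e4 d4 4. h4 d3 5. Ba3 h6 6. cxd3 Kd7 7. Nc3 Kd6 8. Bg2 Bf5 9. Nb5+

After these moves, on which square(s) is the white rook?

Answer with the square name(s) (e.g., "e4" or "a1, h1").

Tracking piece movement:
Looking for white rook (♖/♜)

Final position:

  a b c d e f g h
  ─────────────────
8│♜ ♞ · ♛ · ♝ ♞ ♜│8
7│♟ ♟ ♟ · ♟ ♟ · ·│7
6│· · · ♚ · · ♟ ♟│6
5│· ♘ · · · ♝ · ·│5
4│· ♙ · · ♙ · ♙ ♙│4
3│♗ · · ♙ · · · ·│3
2│♙ · · ♙ · ♙ ♗ ·│2
1│♖ · · ♕ ♔ · ♘ ♖│1
  ─────────────────
  a b c d e f g h


a1, h1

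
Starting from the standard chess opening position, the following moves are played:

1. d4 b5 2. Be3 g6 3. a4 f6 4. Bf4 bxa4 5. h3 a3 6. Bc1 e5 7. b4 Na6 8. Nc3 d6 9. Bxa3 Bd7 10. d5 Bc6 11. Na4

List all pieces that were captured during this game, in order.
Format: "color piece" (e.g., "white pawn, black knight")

Tracking captures:
  bxa4: captured white pawn
  Bxa3: captured black pawn

white pawn, black pawn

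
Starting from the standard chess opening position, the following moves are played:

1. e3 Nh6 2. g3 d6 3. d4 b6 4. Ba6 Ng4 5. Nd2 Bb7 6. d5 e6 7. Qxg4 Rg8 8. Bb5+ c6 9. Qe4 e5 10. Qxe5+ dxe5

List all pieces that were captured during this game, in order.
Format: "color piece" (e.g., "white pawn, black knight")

Tracking captures:
  Qxg4: captured black knight
  Qxe5+: captured black pawn
  dxe5: captured white queen

black knight, black pawn, white queen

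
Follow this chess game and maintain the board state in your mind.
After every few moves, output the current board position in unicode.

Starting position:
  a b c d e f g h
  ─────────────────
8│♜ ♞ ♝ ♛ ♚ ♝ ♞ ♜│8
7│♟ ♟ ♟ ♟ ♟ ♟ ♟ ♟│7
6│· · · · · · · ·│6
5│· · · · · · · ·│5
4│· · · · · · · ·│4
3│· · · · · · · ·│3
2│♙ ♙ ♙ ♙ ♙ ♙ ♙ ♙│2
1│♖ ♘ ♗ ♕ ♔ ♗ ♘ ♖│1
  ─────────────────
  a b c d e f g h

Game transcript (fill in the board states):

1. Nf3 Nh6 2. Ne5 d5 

  a b c d e f g h
  ─────────────────
8│♜ ♞ ♝ ♛ ♚ ♝ · ♜│8
7│♟ ♟ ♟ · ♟ ♟ ♟ ♟│7
6│· · · · · · · ♞│6
5│· · · ♟ ♘ · · ·│5
4│· · · · · · · ·│4
3│· · · · · · · ·│3
2│♙ ♙ ♙ ♙ ♙ ♙ ♙ ♙│2
1│♖ ♘ ♗ ♕ ♔ ♗ · ♖│1
  ─────────────────
  a b c d e f g h

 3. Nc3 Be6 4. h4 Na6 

  a b c d e f g h
  ─────────────────
8│♜ · · ♛ ♚ ♝ · ♜│8
7│♟ ♟ ♟ · ♟ ♟ ♟ ♟│7
6│♞ · · · ♝ · · ♞│6
5│· · · ♟ ♘ · · ·│5
4│· · · · · · · ♙│4
3│· · ♘ · · · · ·│3
2│♙ ♙ ♙ ♙ ♙ ♙ ♙ ·│2
1│♖ · ♗ ♕ ♔ ♗ · ♖│1
  ─────────────────
  a b c d e f g h

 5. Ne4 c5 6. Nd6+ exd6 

  a b c d e f g h
  ─────────────────
8│♜ · · ♛ ♚ ♝ · ♜│8
7│♟ ♟ · · · ♟ ♟ ♟│7
6│♞ · · ♟ ♝ · · ♞│6
5│· · ♟ ♟ ♘ · · ·│5
4│· · · · · · · ♙│4
3│· · · · · · · ·│3
2│♙ ♙ ♙ ♙ ♙ ♙ ♙ ·│2
1│♖ · ♗ ♕ ♔ ♗ · ♖│1
  ─────────────────
  a b c d e f g h

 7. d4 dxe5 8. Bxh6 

  a b c d e f g h
  ─────────────────
8│♜ · · ♛ ♚ ♝ · ♜│8
7│♟ ♟ · · · ♟ ♟ ♟│7
6│♞ · · · ♝ · · ♗│6
5│· · ♟ ♟ ♟ · · ·│5
4│· · · ♙ · · · ♙│4
3│· · · · · · · ·│3
2│♙ ♙ ♙ · ♙ ♙ ♙ ·│2
1│♖ · · ♕ ♔ ♗ · ♖│1
  ─────────────────
  a b c d e f g h


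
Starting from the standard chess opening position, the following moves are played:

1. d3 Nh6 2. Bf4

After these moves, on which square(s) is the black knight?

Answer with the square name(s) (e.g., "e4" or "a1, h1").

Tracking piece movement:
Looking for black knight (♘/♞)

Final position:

  a b c d e f g h
  ─────────────────
8│♜ ♞ ♝ ♛ ♚ ♝ · ♜│8
7│♟ ♟ ♟ ♟ ♟ ♟ ♟ ♟│7
6│· · · · · · · ♞│6
5│· · · · · · · ·│5
4│· · · · · ♗ · ·│4
3│· · · ♙ · · · ·│3
2│♙ ♙ ♙ · ♙ ♙ ♙ ♙│2
1│♖ ♘ · ♕ ♔ ♗ ♘ ♖│1
  ─────────────────
  a b c d e f g h


b8, h6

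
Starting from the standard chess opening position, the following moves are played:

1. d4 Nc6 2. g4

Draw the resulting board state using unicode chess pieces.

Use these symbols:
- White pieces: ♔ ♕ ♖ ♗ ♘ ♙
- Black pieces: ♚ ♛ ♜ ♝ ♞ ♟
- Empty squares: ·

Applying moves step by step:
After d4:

♜ ♞ ♝ ♛ ♚ ♝ ♞ ♜
♟ ♟ ♟ ♟ ♟ ♟ ♟ ♟
· · · · · · · ·
· · · · · · · ·
· · · ♙ · · · ·
· · · · · · · ·
♙ ♙ ♙ · ♙ ♙ ♙ ♙
♖ ♘ ♗ ♕ ♔ ♗ ♘ ♖


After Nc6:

♜ · ♝ ♛ ♚ ♝ ♞ ♜
♟ ♟ ♟ ♟ ♟ ♟ ♟ ♟
· · ♞ · · · · ·
· · · · · · · ·
· · · ♙ · · · ·
· · · · · · · ·
♙ ♙ ♙ · ♙ ♙ ♙ ♙
♖ ♘ ♗ ♕ ♔ ♗ ♘ ♖


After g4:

♜ · ♝ ♛ ♚ ♝ ♞ ♜
♟ ♟ ♟ ♟ ♟ ♟ ♟ ♟
· · ♞ · · · · ·
· · · · · · · ·
· · · ♙ · · ♙ ·
· · · · · · · ·
♙ ♙ ♙ · ♙ ♙ · ♙
♖ ♘ ♗ ♕ ♔ ♗ ♘ ♖



  a b c d e f g h
  ─────────────────
8│♜ · ♝ ♛ ♚ ♝ ♞ ♜│8
7│♟ ♟ ♟ ♟ ♟ ♟ ♟ ♟│7
6│· · ♞ · · · · ·│6
5│· · · · · · · ·│5
4│· · · ♙ · · ♙ ·│4
3│· · · · · · · ·│3
2│♙ ♙ ♙ · ♙ ♙ · ♙│2
1│♖ ♘ ♗ ♕ ♔ ♗ ♘ ♖│1
  ─────────────────
  a b c d e f g h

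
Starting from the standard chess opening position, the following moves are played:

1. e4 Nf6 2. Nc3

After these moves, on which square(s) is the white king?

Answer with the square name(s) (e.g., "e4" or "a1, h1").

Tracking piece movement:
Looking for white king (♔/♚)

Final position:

  a b c d e f g h
  ─────────────────
8│♜ ♞ ♝ ♛ ♚ ♝ · ♜│8
7│♟ ♟ ♟ ♟ ♟ ♟ ♟ ♟│7
6│· · · · · ♞ · ·│6
5│· · · · · · · ·│5
4│· · · · ♙ · · ·│4
3│· · ♘ · · · · ·│3
2│♙ ♙ ♙ ♙ · ♙ ♙ ♙│2
1│♖ · ♗ ♕ ♔ ♗ ♘ ♖│1
  ─────────────────
  a b c d e f g h


e1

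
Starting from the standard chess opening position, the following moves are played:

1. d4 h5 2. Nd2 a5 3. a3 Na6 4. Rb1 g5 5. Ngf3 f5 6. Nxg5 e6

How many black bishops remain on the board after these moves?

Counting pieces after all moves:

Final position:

  a b c d e f g h
  ─────────────────
8│♜ · ♝ ♛ ♚ ♝ ♞ ♜│8
7│· ♟ ♟ ♟ · · · ·│7
6│♞ · · · ♟ · · ·│6
5│♟ · · · · ♟ ♘ ♟│5
4│· · · ♙ · · · ·│4
3│♙ · · · · · · ·│3
2│· ♙ ♙ ♘ ♙ ♙ ♙ ♙│2
1│· ♖ ♗ ♕ ♔ ♗ · ♖│1
  ─────────────────
  a b c d e f g h


2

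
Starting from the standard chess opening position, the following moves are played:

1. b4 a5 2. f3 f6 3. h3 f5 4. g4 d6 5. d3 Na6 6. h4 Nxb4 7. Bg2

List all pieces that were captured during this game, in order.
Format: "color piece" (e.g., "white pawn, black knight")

Tracking captures:
  Nxb4: captured white pawn

white pawn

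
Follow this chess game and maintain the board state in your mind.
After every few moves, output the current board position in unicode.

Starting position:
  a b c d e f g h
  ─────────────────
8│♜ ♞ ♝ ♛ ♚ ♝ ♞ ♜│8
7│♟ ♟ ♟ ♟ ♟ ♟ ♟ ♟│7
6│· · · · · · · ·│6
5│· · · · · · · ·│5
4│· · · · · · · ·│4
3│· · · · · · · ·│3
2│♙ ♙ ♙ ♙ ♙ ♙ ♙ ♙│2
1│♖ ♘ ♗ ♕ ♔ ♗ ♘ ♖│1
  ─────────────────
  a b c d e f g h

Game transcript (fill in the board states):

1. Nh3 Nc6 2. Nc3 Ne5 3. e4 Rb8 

  a b c d e f g h
  ─────────────────
8│· ♜ ♝ ♛ ♚ ♝ ♞ ♜│8
7│♟ ♟ ♟ ♟ ♟ ♟ ♟ ♟│7
6│· · · · · · · ·│6
5│· · · · ♞ · · ·│5
4│· · · · ♙ · · ·│4
3│· · ♘ · · · · ♘│3
2│♙ ♙ ♙ ♙ · ♙ ♙ ♙│2
1│♖ · ♗ ♕ ♔ ♗ · ♖│1
  ─────────────────
  a b c d e f g h

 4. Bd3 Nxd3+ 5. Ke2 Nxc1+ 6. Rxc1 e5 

  a b c d e f g h
  ─────────────────
8│· ♜ ♝ ♛ ♚ ♝ ♞ ♜│8
7│♟ ♟ ♟ ♟ · ♟ ♟ ♟│7
6│· · · · · · · ·│6
5│· · · · ♟ · · ·│5
4│· · · · ♙ · · ·│4
3│· · ♘ · · · · ♘│3
2│♙ ♙ ♙ ♙ ♔ ♙ ♙ ♙│2
1│· · ♖ ♕ · · · ♖│1
  ─────────────────
  a b c d e f g h

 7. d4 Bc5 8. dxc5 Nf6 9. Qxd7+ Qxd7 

  a b c d e f g h
  ─────────────────
8│· ♜ ♝ · ♚ · · ♜│8
7│♟ ♟ ♟ ♛ · ♟ ♟ ♟│7
6│· · · · · ♞ · ·│6
5│· · ♙ · ♟ · · ·│5
4│· · · · ♙ · · ·│4
3│· · ♘ · · · · ♘│3
2│♙ ♙ ♙ · ♔ ♙ ♙ ♙│2
1│· · ♖ · · · · ♖│1
  ─────────────────
  a b c d e f g h

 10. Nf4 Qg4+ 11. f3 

  a b c d e f g h
  ─────────────────
8│· ♜ ♝ · ♚ · · ♜│8
7│♟ ♟ ♟ · · ♟ ♟ ♟│7
6│· · · · · ♞ · ·│6
5│· · ♙ · ♟ · · ·│5
4│· · · · ♙ ♘ ♛ ·│4
3│· · ♘ · · ♙ · ·│3
2│♙ ♙ ♙ · ♔ · ♙ ♙│2
1│· · ♖ · · · · ♖│1
  ─────────────────
  a b c d e f g h


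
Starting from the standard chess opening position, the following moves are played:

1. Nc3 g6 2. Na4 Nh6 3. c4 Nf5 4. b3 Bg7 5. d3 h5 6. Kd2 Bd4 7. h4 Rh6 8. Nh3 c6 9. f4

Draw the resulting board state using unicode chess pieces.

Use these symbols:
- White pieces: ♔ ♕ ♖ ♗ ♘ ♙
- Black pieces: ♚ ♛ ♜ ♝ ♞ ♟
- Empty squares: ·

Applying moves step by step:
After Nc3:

♜ ♞ ♝ ♛ ♚ ♝ ♞ ♜
♟ ♟ ♟ ♟ ♟ ♟ ♟ ♟
· · · · · · · ·
· · · · · · · ·
· · · · · · · ·
· · ♘ · · · · ·
♙ ♙ ♙ ♙ ♙ ♙ ♙ ♙
♖ · ♗ ♕ ♔ ♗ ♘ ♖


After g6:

♜ ♞ ♝ ♛ ♚ ♝ ♞ ♜
♟ ♟ ♟ ♟ ♟ ♟ · ♟
· · · · · · ♟ ·
· · · · · · · ·
· · · · · · · ·
· · ♘ · · · · ·
♙ ♙ ♙ ♙ ♙ ♙ ♙ ♙
♖ · ♗ ♕ ♔ ♗ ♘ ♖


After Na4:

♜ ♞ ♝ ♛ ♚ ♝ ♞ ♜
♟ ♟ ♟ ♟ ♟ ♟ · ♟
· · · · · · ♟ ·
· · · · · · · ·
♘ · · · · · · ·
· · · · · · · ·
♙ ♙ ♙ ♙ ♙ ♙ ♙ ♙
♖ · ♗ ♕ ♔ ♗ ♘ ♖


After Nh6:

♜ ♞ ♝ ♛ ♚ ♝ · ♜
♟ ♟ ♟ ♟ ♟ ♟ · ♟
· · · · · · ♟ ♞
· · · · · · · ·
♘ · · · · · · ·
· · · · · · · ·
♙ ♙ ♙ ♙ ♙ ♙ ♙ ♙
♖ · ♗ ♕ ♔ ♗ ♘ ♖


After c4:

♜ ♞ ♝ ♛ ♚ ♝ · ♜
♟ ♟ ♟ ♟ ♟ ♟ · ♟
· · · · · · ♟ ♞
· · · · · · · ·
♘ · ♙ · · · · ·
· · · · · · · ·
♙ ♙ · ♙ ♙ ♙ ♙ ♙
♖ · ♗ ♕ ♔ ♗ ♘ ♖


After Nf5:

♜ ♞ ♝ ♛ ♚ ♝ · ♜
♟ ♟ ♟ ♟ ♟ ♟ · ♟
· · · · · · ♟ ·
· · · · · ♞ · ·
♘ · ♙ · · · · ·
· · · · · · · ·
♙ ♙ · ♙ ♙ ♙ ♙ ♙
♖ · ♗ ♕ ♔ ♗ ♘ ♖


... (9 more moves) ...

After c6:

♜ ♞ ♝ ♛ ♚ · · ·
♟ ♟ · ♟ ♟ ♟ · ·
· · ♟ · · · ♟ ♜
· · · · · ♞ · ♟
♘ · ♙ ♝ · · · ♙
· ♙ · ♙ · · · ♘
♙ · · ♔ ♙ ♙ ♙ ·
♖ · ♗ ♕ · ♗ · ♖


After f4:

♜ ♞ ♝ ♛ ♚ · · ·
♟ ♟ · ♟ ♟ ♟ · ·
· · ♟ · · · ♟ ♜
· · · · · ♞ · ♟
♘ · ♙ ♝ · ♙ · ♙
· ♙ · ♙ · · · ♘
♙ · · ♔ ♙ · ♙ ·
♖ · ♗ ♕ · ♗ · ♖



  a b c d e f g h
  ─────────────────
8│♜ ♞ ♝ ♛ ♚ · · ·│8
7│♟ ♟ · ♟ ♟ ♟ · ·│7
6│· · ♟ · · · ♟ ♜│6
5│· · · · · ♞ · ♟│5
4│♘ · ♙ ♝ · ♙ · ♙│4
3│· ♙ · ♙ · · · ♘│3
2│♙ · · ♔ ♙ · ♙ ·│2
1│♖ · ♗ ♕ · ♗ · ♖│1
  ─────────────────
  a b c d e f g h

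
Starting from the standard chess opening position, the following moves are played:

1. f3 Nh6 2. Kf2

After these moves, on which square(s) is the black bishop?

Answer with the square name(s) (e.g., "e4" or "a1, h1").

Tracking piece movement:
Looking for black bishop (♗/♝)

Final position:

  a b c d e f g h
  ─────────────────
8│♜ ♞ ♝ ♛ ♚ ♝ · ♜│8
7│♟ ♟ ♟ ♟ ♟ ♟ ♟ ♟│7
6│· · · · · · · ♞│6
5│· · · · · · · ·│5
4│· · · · · · · ·│4
3│· · · · · ♙ · ·│3
2│♙ ♙ ♙ ♙ ♙ ♔ ♙ ♙│2
1│♖ ♘ ♗ ♕ · ♗ ♘ ♖│1
  ─────────────────
  a b c d e f g h


c8, f8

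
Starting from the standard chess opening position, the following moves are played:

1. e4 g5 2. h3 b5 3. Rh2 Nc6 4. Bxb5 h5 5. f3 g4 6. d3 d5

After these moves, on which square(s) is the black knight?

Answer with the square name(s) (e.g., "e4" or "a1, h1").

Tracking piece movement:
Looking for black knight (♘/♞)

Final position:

  a b c d e f g h
  ─────────────────
8│♜ · ♝ ♛ ♚ ♝ ♞ ♜│8
7│♟ · ♟ · ♟ ♟ · ·│7
6│· · ♞ · · · · ·│6
5│· ♗ · ♟ · · · ♟│5
4│· · · · ♙ · ♟ ·│4
3│· · · ♙ · ♙ · ♙│3
2│♙ ♙ ♙ · · · ♙ ♖│2
1│♖ ♘ ♗ ♕ ♔ · ♘ ·│1
  ─────────────────
  a b c d e f g h


c6, g8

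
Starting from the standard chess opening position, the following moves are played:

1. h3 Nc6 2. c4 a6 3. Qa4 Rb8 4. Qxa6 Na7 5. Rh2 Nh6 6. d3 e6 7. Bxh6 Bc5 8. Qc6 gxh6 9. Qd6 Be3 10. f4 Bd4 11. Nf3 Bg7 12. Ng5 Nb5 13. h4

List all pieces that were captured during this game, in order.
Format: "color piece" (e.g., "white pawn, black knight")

Tracking captures:
  Qxa6: captured black pawn
  Bxh6: captured black knight
  gxh6: captured white bishop

black pawn, black knight, white bishop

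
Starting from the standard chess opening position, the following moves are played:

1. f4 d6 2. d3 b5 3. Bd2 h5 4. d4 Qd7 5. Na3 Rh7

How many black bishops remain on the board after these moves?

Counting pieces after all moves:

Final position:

  a b c d e f g h
  ─────────────────
8│♜ ♞ ♝ · ♚ ♝ ♞ ·│8
7│♟ · ♟ ♛ ♟ ♟ ♟ ♜│7
6│· · · ♟ · · · ·│6
5│· ♟ · · · · · ♟│5
4│· · · ♙ · ♙ · ·│4
3│♘ · · · · · · ·│3
2│♙ ♙ ♙ ♗ ♙ · ♙ ♙│2
1│♖ · · ♕ ♔ ♗ ♘ ♖│1
  ─────────────────
  a b c d e f g h


2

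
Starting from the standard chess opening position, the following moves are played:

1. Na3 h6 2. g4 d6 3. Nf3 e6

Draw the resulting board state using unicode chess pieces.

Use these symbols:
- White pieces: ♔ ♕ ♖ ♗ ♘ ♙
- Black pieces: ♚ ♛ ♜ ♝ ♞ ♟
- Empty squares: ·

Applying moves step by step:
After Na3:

♜ ♞ ♝ ♛ ♚ ♝ ♞ ♜
♟ ♟ ♟ ♟ ♟ ♟ ♟ ♟
· · · · · · · ·
· · · · · · · ·
· · · · · · · ·
♘ · · · · · · ·
♙ ♙ ♙ ♙ ♙ ♙ ♙ ♙
♖ · ♗ ♕ ♔ ♗ ♘ ♖


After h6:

♜ ♞ ♝ ♛ ♚ ♝ ♞ ♜
♟ ♟ ♟ ♟ ♟ ♟ ♟ ·
· · · · · · · ♟
· · · · · · · ·
· · · · · · · ·
♘ · · · · · · ·
♙ ♙ ♙ ♙ ♙ ♙ ♙ ♙
♖ · ♗ ♕ ♔ ♗ ♘ ♖


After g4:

♜ ♞ ♝ ♛ ♚ ♝ ♞ ♜
♟ ♟ ♟ ♟ ♟ ♟ ♟ ·
· · · · · · · ♟
· · · · · · · ·
· · · · · · ♙ ·
♘ · · · · · · ·
♙ ♙ ♙ ♙ ♙ ♙ · ♙
♖ · ♗ ♕ ♔ ♗ ♘ ♖


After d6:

♜ ♞ ♝ ♛ ♚ ♝ ♞ ♜
♟ ♟ ♟ · ♟ ♟ ♟ ·
· · · ♟ · · · ♟
· · · · · · · ·
· · · · · · ♙ ·
♘ · · · · · · ·
♙ ♙ ♙ ♙ ♙ ♙ · ♙
♖ · ♗ ♕ ♔ ♗ ♘ ♖


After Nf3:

♜ ♞ ♝ ♛ ♚ ♝ ♞ ♜
♟ ♟ ♟ · ♟ ♟ ♟ ·
· · · ♟ · · · ♟
· · · · · · · ·
· · · · · · ♙ ·
♘ · · · · ♘ · ·
♙ ♙ ♙ ♙ ♙ ♙ · ♙
♖ · ♗ ♕ ♔ ♗ · ♖


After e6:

♜ ♞ ♝ ♛ ♚ ♝ ♞ ♜
♟ ♟ ♟ · · ♟ ♟ ·
· · · ♟ ♟ · · ♟
· · · · · · · ·
· · · · · · ♙ ·
♘ · · · · ♘ · ·
♙ ♙ ♙ ♙ ♙ ♙ · ♙
♖ · ♗ ♕ ♔ ♗ · ♖



  a b c d e f g h
  ─────────────────
8│♜ ♞ ♝ ♛ ♚ ♝ ♞ ♜│8
7│♟ ♟ ♟ · · ♟ ♟ ·│7
6│· · · ♟ ♟ · · ♟│6
5│· · · · · · · ·│5
4│· · · · · · ♙ ·│4
3│♘ · · · · ♘ · ·│3
2│♙ ♙ ♙ ♙ ♙ ♙ · ♙│2
1│♖ · ♗ ♕ ♔ ♗ · ♖│1
  ─────────────────
  a b c d e f g h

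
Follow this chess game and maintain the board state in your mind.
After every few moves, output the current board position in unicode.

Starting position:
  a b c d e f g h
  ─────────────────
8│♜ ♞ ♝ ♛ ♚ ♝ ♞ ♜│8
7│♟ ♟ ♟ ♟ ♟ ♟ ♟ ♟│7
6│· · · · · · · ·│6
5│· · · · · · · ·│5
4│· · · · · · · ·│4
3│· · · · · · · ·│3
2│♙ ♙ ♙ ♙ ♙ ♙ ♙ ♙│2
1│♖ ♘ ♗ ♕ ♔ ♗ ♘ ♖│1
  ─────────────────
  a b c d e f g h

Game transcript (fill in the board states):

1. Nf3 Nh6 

  a b c d e f g h
  ─────────────────
8│♜ ♞ ♝ ♛ ♚ ♝ · ♜│8
7│♟ ♟ ♟ ♟ ♟ ♟ ♟ ♟│7
6│· · · · · · · ♞│6
5│· · · · · · · ·│5
4│· · · · · · · ·│4
3│· · · · · ♘ · ·│3
2│♙ ♙ ♙ ♙ ♙ ♙ ♙ ♙│2
1│♖ ♘ ♗ ♕ ♔ ♗ · ♖│1
  ─────────────────
  a b c d e f g h

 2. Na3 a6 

  a b c d e f g h
  ─────────────────
8│♜ ♞ ♝ ♛ ♚ ♝ · ♜│8
7│· ♟ ♟ ♟ ♟ ♟ ♟ ♟│7
6│♟ · · · · · · ♞│6
5│· · · · · · · ·│5
4│· · · · · · · ·│4
3│♘ · · · · ♘ · ·│3
2│♙ ♙ ♙ ♙ ♙ ♙ ♙ ♙│2
1│♖ · ♗ ♕ ♔ ♗ · ♖│1
  ─────────────────
  a b c d e f g h

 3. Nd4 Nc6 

  a b c d e f g h
  ─────────────────
8│♜ · ♝ ♛ ♚ ♝ · ♜│8
7│· ♟ ♟ ♟ ♟ ♟ ♟ ♟│7
6│♟ · ♞ · · · · ♞│6
5│· · · · · · · ·│5
4│· · · ♘ · · · ·│4
3│♘ · · · · · · ·│3
2│♙ ♙ ♙ ♙ ♙ ♙ ♙ ♙│2
1│♖ · ♗ ♕ ♔ ♗ · ♖│1
  ─────────────────
  a b c d e f g h



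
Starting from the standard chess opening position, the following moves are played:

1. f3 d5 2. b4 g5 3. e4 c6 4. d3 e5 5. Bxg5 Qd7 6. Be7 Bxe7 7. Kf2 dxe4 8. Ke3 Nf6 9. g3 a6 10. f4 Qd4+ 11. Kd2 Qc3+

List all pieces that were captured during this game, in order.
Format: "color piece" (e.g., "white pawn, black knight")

Tracking captures:
  Bxg5: captured black pawn
  Bxe7: captured white bishop
  dxe4: captured white pawn

black pawn, white bishop, white pawn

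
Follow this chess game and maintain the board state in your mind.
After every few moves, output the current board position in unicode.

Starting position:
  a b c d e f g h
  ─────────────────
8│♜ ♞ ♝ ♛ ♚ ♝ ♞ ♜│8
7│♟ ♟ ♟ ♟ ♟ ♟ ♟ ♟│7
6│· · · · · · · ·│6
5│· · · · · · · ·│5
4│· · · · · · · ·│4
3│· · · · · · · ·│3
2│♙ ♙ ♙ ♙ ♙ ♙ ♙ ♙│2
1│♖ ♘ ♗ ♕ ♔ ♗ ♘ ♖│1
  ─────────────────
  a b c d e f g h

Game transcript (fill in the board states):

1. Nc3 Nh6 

  a b c d e f g h
  ─────────────────
8│♜ ♞ ♝ ♛ ♚ ♝ · ♜│8
7│♟ ♟ ♟ ♟ ♟ ♟ ♟ ♟│7
6│· · · · · · · ♞│6
5│· · · · · · · ·│5
4│· · · · · · · ·│4
3│· · ♘ · · · · ·│3
2│♙ ♙ ♙ ♙ ♙ ♙ ♙ ♙│2
1│♖ · ♗ ♕ ♔ ♗ ♘ ♖│1
  ─────────────────
  a b c d e f g h

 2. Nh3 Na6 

  a b c d e f g h
  ─────────────────
8│♜ · ♝ ♛ ♚ ♝ · ♜│8
7│♟ ♟ ♟ ♟ ♟ ♟ ♟ ♟│7
6│♞ · · · · · · ♞│6
5│· · · · · · · ·│5
4│· · · · · · · ·│4
3│· · ♘ · · · · ♘│3
2│♙ ♙ ♙ ♙ ♙ ♙ ♙ ♙│2
1│♖ · ♗ ♕ ♔ ♗ · ♖│1
  ─────────────────
  a b c d e f g h

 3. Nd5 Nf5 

  a b c d e f g h
  ─────────────────
8│♜ · ♝ ♛ ♚ ♝ · ♜│8
7│♟ ♟ ♟ ♟ ♟ ♟ ♟ ♟│7
6│♞ · · · · · · ·│6
5│· · · ♘ · ♞ · ·│5
4│· · · · · · · ·│4
3│· · · · · · · ♘│3
2│♙ ♙ ♙ ♙ ♙ ♙ ♙ ♙│2
1│♖ · ♗ ♕ ♔ ♗ · ♖│1
  ─────────────────
  a b c d e f g h

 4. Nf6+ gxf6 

  a b c d e f g h
  ─────────────────
8│♜ · ♝ ♛ ♚ ♝ · ♜│8
7│♟ ♟ ♟ ♟ ♟ ♟ · ♟│7
6│♞ · · · · ♟ · ·│6
5│· · · · · ♞ · ·│5
4│· · · · · · · ·│4
3│· · · · · · · ♘│3
2│♙ ♙ ♙ ♙ ♙ ♙ ♙ ♙│2
1│♖ · ♗ ♕ ♔ ♗ · ♖│1
  ─────────────────
  a b c d e f g h

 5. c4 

  a b c d e f g h
  ─────────────────
8│♜ · ♝ ♛ ♚ ♝ · ♜│8
7│♟ ♟ ♟ ♟ ♟ ♟ · ♟│7
6│♞ · · · · ♟ · ·│6
5│· · · · · ♞ · ·│5
4│· · ♙ · · · · ·│4
3│· · · · · · · ♘│3
2│♙ ♙ · ♙ ♙ ♙ ♙ ♙│2
1│♖ · ♗ ♕ ♔ ♗ · ♖│1
  ─────────────────
  a b c d e f g h
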